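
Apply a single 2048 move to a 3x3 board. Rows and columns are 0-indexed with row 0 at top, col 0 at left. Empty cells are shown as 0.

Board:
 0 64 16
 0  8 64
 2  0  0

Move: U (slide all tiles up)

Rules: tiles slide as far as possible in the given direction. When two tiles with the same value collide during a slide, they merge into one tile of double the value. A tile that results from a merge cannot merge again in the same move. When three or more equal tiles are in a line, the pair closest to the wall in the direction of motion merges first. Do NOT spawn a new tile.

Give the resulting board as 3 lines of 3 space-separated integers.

Answer:  2 64 16
 0  8 64
 0  0  0

Derivation:
Slide up:
col 0: [0, 0, 2] -> [2, 0, 0]
col 1: [64, 8, 0] -> [64, 8, 0]
col 2: [16, 64, 0] -> [16, 64, 0]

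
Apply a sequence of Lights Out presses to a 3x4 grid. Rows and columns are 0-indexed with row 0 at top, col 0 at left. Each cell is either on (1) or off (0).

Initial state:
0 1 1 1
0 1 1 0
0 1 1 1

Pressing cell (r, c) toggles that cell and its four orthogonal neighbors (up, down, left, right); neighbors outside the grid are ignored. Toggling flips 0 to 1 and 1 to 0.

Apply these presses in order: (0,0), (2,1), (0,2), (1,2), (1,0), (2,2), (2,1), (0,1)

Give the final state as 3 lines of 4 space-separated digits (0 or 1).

After press 1 at (0,0):
1 0 1 1
1 1 1 0
0 1 1 1

After press 2 at (2,1):
1 0 1 1
1 0 1 0
1 0 0 1

After press 3 at (0,2):
1 1 0 0
1 0 0 0
1 0 0 1

After press 4 at (1,2):
1 1 1 0
1 1 1 1
1 0 1 1

After press 5 at (1,0):
0 1 1 0
0 0 1 1
0 0 1 1

After press 6 at (2,2):
0 1 1 0
0 0 0 1
0 1 0 0

After press 7 at (2,1):
0 1 1 0
0 1 0 1
1 0 1 0

After press 8 at (0,1):
1 0 0 0
0 0 0 1
1 0 1 0

Answer: 1 0 0 0
0 0 0 1
1 0 1 0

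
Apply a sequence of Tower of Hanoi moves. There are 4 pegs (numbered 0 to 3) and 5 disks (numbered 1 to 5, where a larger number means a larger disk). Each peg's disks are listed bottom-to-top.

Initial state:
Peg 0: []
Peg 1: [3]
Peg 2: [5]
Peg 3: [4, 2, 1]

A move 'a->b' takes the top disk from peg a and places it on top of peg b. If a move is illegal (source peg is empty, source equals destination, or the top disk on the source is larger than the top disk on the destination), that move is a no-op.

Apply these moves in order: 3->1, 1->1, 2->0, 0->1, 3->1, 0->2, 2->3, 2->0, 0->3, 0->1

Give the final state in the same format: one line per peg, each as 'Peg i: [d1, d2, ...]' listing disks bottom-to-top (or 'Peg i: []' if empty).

After move 1 (3->1):
Peg 0: []
Peg 1: [3, 1]
Peg 2: [5]
Peg 3: [4, 2]

After move 2 (1->1):
Peg 0: []
Peg 1: [3, 1]
Peg 2: [5]
Peg 3: [4, 2]

After move 3 (2->0):
Peg 0: [5]
Peg 1: [3, 1]
Peg 2: []
Peg 3: [4, 2]

After move 4 (0->1):
Peg 0: [5]
Peg 1: [3, 1]
Peg 2: []
Peg 3: [4, 2]

After move 5 (3->1):
Peg 0: [5]
Peg 1: [3, 1]
Peg 2: []
Peg 3: [4, 2]

After move 6 (0->2):
Peg 0: []
Peg 1: [3, 1]
Peg 2: [5]
Peg 3: [4, 2]

After move 7 (2->3):
Peg 0: []
Peg 1: [3, 1]
Peg 2: [5]
Peg 3: [4, 2]

After move 8 (2->0):
Peg 0: [5]
Peg 1: [3, 1]
Peg 2: []
Peg 3: [4, 2]

After move 9 (0->3):
Peg 0: [5]
Peg 1: [3, 1]
Peg 2: []
Peg 3: [4, 2]

After move 10 (0->1):
Peg 0: [5]
Peg 1: [3, 1]
Peg 2: []
Peg 3: [4, 2]

Answer: Peg 0: [5]
Peg 1: [3, 1]
Peg 2: []
Peg 3: [4, 2]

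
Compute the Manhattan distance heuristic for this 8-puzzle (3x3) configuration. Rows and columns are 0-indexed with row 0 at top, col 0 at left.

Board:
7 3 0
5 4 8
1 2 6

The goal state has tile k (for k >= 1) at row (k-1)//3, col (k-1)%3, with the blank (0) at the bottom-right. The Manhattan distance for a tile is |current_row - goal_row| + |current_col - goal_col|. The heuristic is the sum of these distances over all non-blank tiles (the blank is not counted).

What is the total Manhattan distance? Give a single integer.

Tile 7: (0,0)->(2,0) = 2
Tile 3: (0,1)->(0,2) = 1
Tile 5: (1,0)->(1,1) = 1
Tile 4: (1,1)->(1,0) = 1
Tile 8: (1,2)->(2,1) = 2
Tile 1: (2,0)->(0,0) = 2
Tile 2: (2,1)->(0,1) = 2
Tile 6: (2,2)->(1,2) = 1
Sum: 2 + 1 + 1 + 1 + 2 + 2 + 2 + 1 = 12

Answer: 12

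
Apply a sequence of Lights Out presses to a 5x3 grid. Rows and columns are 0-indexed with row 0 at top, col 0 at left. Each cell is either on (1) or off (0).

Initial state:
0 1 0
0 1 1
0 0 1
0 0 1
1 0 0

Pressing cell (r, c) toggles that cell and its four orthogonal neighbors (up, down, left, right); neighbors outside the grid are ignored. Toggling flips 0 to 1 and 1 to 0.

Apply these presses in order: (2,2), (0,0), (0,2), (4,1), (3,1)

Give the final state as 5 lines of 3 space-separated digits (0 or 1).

Answer: 1 1 1
1 1 1
0 0 0
1 0 1
0 0 1

Derivation:
After press 1 at (2,2):
0 1 0
0 1 0
0 1 0
0 0 0
1 0 0

After press 2 at (0,0):
1 0 0
1 1 0
0 1 0
0 0 0
1 0 0

After press 3 at (0,2):
1 1 1
1 1 1
0 1 0
0 0 0
1 0 0

After press 4 at (4,1):
1 1 1
1 1 1
0 1 0
0 1 0
0 1 1

After press 5 at (3,1):
1 1 1
1 1 1
0 0 0
1 0 1
0 0 1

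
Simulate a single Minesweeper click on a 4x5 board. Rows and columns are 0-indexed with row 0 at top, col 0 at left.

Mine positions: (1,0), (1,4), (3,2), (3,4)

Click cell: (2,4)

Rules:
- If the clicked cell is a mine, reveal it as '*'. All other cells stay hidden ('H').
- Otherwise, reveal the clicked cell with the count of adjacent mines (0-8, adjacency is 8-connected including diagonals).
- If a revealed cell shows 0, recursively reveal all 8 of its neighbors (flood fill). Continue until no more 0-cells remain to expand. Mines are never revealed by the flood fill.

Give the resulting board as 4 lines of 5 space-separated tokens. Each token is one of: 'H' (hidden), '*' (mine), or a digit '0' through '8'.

H H H H H
H H H H H
H H H H 2
H H H H H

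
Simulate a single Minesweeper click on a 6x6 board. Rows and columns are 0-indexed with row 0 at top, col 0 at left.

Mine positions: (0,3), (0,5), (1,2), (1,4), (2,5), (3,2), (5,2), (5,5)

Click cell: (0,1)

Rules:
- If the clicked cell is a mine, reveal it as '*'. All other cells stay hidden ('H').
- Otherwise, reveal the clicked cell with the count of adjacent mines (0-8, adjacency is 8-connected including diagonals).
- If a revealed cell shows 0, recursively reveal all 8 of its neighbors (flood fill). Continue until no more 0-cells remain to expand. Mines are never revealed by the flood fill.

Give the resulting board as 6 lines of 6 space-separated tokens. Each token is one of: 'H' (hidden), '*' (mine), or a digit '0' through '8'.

H 1 H H H H
H H H H H H
H H H H H H
H H H H H H
H H H H H H
H H H H H H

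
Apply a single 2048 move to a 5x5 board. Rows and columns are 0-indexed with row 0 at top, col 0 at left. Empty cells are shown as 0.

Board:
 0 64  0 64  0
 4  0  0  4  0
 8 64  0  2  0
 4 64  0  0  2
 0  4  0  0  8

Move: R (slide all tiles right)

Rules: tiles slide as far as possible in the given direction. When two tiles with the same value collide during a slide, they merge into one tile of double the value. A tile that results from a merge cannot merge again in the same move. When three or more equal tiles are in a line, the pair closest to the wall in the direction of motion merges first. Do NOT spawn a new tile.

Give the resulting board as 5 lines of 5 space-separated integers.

Answer:   0   0   0   0 128
  0   0   0   0   8
  0   0   8  64   2
  0   0   4  64   2
  0   0   0   4   8

Derivation:
Slide right:
row 0: [0, 64, 0, 64, 0] -> [0, 0, 0, 0, 128]
row 1: [4, 0, 0, 4, 0] -> [0, 0, 0, 0, 8]
row 2: [8, 64, 0, 2, 0] -> [0, 0, 8, 64, 2]
row 3: [4, 64, 0, 0, 2] -> [0, 0, 4, 64, 2]
row 4: [0, 4, 0, 0, 8] -> [0, 0, 0, 4, 8]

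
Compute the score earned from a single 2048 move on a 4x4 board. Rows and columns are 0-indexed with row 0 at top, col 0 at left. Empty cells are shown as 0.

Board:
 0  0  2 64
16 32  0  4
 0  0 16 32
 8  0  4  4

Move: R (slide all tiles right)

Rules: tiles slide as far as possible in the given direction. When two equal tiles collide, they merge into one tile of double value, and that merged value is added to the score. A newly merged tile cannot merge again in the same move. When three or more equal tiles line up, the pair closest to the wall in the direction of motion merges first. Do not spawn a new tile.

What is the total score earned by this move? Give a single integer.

Answer: 8

Derivation:
Slide right:
row 0: [0, 0, 2, 64] -> [0, 0, 2, 64]  score +0 (running 0)
row 1: [16, 32, 0, 4] -> [0, 16, 32, 4]  score +0 (running 0)
row 2: [0, 0, 16, 32] -> [0, 0, 16, 32]  score +0 (running 0)
row 3: [8, 0, 4, 4] -> [0, 0, 8, 8]  score +8 (running 8)
Board after move:
 0  0  2 64
 0 16 32  4
 0  0 16 32
 0  0  8  8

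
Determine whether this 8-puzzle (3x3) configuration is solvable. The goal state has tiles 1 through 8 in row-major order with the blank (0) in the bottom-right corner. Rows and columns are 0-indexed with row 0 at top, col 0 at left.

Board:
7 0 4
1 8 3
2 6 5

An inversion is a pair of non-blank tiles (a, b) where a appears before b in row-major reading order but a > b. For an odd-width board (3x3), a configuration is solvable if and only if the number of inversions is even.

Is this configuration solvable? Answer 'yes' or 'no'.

Answer: no

Derivation:
Inversions (pairs i<j in row-major order where tile[i] > tile[j] > 0): 15
15 is odd, so the puzzle is not solvable.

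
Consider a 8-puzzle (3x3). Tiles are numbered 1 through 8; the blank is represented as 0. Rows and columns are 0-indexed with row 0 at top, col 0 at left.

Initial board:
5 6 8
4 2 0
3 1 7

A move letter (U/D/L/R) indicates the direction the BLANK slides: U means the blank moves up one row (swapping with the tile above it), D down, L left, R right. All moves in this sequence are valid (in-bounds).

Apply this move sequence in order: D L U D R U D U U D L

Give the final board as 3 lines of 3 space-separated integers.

Answer: 5 6 8
4 0 2
3 1 7

Derivation:
After move 1 (D):
5 6 8
4 2 7
3 1 0

After move 2 (L):
5 6 8
4 2 7
3 0 1

After move 3 (U):
5 6 8
4 0 7
3 2 1

After move 4 (D):
5 6 8
4 2 7
3 0 1

After move 5 (R):
5 6 8
4 2 7
3 1 0

After move 6 (U):
5 6 8
4 2 0
3 1 7

After move 7 (D):
5 6 8
4 2 7
3 1 0

After move 8 (U):
5 6 8
4 2 0
3 1 7

After move 9 (U):
5 6 0
4 2 8
3 1 7

After move 10 (D):
5 6 8
4 2 0
3 1 7

After move 11 (L):
5 6 8
4 0 2
3 1 7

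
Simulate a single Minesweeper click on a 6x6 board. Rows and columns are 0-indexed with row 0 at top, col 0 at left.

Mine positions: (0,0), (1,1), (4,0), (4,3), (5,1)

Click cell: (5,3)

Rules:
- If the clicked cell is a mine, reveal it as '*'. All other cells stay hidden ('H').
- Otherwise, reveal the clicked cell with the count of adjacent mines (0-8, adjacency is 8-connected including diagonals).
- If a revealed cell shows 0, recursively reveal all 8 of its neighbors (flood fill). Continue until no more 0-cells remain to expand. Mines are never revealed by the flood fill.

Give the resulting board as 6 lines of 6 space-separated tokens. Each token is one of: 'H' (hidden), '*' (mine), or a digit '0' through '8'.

H H H H H H
H H H H H H
H H H H H H
H H H H H H
H H H H H H
H H H 1 H H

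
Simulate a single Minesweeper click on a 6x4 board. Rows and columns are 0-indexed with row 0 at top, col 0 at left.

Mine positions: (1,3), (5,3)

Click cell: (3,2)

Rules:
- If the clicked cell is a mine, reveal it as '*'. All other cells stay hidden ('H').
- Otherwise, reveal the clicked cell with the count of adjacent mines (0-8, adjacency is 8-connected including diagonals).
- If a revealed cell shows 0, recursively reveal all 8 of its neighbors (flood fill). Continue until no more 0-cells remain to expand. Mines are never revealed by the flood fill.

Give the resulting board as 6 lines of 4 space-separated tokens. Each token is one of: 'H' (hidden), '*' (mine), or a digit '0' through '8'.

0 0 1 H
0 0 1 H
0 0 1 1
0 0 0 0
0 0 1 1
0 0 1 H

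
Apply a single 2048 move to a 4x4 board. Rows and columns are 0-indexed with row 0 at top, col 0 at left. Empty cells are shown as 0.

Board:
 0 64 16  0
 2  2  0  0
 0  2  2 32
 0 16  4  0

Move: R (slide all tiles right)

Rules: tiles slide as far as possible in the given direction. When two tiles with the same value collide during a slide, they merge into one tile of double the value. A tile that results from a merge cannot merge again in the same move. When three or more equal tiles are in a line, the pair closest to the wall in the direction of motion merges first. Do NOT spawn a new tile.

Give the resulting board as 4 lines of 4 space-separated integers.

Slide right:
row 0: [0, 64, 16, 0] -> [0, 0, 64, 16]
row 1: [2, 2, 0, 0] -> [0, 0, 0, 4]
row 2: [0, 2, 2, 32] -> [0, 0, 4, 32]
row 3: [0, 16, 4, 0] -> [0, 0, 16, 4]

Answer:  0  0 64 16
 0  0  0  4
 0  0  4 32
 0  0 16  4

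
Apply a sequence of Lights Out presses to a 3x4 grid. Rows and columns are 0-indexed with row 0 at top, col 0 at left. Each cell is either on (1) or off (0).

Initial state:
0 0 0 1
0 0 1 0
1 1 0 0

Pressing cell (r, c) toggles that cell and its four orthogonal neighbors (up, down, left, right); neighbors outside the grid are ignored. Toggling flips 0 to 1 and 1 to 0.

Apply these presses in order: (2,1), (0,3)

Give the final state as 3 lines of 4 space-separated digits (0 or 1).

Answer: 0 0 1 0
0 1 1 1
0 0 1 0

Derivation:
After press 1 at (2,1):
0 0 0 1
0 1 1 0
0 0 1 0

After press 2 at (0,3):
0 0 1 0
0 1 1 1
0 0 1 0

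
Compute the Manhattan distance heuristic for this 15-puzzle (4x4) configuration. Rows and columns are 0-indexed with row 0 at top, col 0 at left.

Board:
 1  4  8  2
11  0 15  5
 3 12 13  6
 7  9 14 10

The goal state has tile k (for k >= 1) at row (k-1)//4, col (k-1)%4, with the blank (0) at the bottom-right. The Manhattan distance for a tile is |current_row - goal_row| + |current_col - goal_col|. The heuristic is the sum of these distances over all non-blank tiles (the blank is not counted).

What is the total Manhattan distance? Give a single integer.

Answer: 36

Derivation:
Tile 1: (0,0)->(0,0) = 0
Tile 4: (0,1)->(0,3) = 2
Tile 8: (0,2)->(1,3) = 2
Tile 2: (0,3)->(0,1) = 2
Tile 11: (1,0)->(2,2) = 3
Tile 15: (1,2)->(3,2) = 2
Tile 5: (1,3)->(1,0) = 3
Tile 3: (2,0)->(0,2) = 4
Tile 12: (2,1)->(2,3) = 2
Tile 13: (2,2)->(3,0) = 3
Tile 6: (2,3)->(1,1) = 3
Tile 7: (3,0)->(1,2) = 4
Tile 9: (3,1)->(2,0) = 2
Tile 14: (3,2)->(3,1) = 1
Tile 10: (3,3)->(2,1) = 3
Sum: 0 + 2 + 2 + 2 + 3 + 2 + 3 + 4 + 2 + 3 + 3 + 4 + 2 + 1 + 3 = 36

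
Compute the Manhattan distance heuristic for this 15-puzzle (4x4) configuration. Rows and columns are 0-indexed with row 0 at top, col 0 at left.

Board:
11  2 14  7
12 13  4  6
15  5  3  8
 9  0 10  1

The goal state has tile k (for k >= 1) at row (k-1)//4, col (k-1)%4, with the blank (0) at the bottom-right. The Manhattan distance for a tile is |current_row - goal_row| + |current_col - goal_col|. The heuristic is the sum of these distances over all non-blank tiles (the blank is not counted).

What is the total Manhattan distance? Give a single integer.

Tile 11: (0,0)->(2,2) = 4
Tile 2: (0,1)->(0,1) = 0
Tile 14: (0,2)->(3,1) = 4
Tile 7: (0,3)->(1,2) = 2
Tile 12: (1,0)->(2,3) = 4
Tile 13: (1,1)->(3,0) = 3
Tile 4: (1,2)->(0,3) = 2
Tile 6: (1,3)->(1,1) = 2
Tile 15: (2,0)->(3,2) = 3
Tile 5: (2,1)->(1,0) = 2
Tile 3: (2,2)->(0,2) = 2
Tile 8: (2,3)->(1,3) = 1
Tile 9: (3,0)->(2,0) = 1
Tile 10: (3,2)->(2,1) = 2
Tile 1: (3,3)->(0,0) = 6
Sum: 4 + 0 + 4 + 2 + 4 + 3 + 2 + 2 + 3 + 2 + 2 + 1 + 1 + 2 + 6 = 38

Answer: 38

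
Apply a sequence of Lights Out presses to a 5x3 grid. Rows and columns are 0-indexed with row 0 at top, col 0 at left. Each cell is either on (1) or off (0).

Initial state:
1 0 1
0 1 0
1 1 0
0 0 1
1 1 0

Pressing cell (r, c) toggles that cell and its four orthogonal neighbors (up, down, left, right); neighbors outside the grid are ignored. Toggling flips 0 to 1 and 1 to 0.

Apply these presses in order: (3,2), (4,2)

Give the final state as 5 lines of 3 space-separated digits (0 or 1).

After press 1 at (3,2):
1 0 1
0 1 0
1 1 1
0 1 0
1 1 1

After press 2 at (4,2):
1 0 1
0 1 0
1 1 1
0 1 1
1 0 0

Answer: 1 0 1
0 1 0
1 1 1
0 1 1
1 0 0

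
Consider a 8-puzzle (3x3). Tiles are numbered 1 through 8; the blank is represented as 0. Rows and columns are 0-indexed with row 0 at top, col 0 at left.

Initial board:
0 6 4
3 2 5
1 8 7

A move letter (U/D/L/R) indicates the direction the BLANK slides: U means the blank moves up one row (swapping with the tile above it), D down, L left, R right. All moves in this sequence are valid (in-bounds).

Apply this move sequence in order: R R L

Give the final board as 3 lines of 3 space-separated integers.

After move 1 (R):
6 0 4
3 2 5
1 8 7

After move 2 (R):
6 4 0
3 2 5
1 8 7

After move 3 (L):
6 0 4
3 2 5
1 8 7

Answer: 6 0 4
3 2 5
1 8 7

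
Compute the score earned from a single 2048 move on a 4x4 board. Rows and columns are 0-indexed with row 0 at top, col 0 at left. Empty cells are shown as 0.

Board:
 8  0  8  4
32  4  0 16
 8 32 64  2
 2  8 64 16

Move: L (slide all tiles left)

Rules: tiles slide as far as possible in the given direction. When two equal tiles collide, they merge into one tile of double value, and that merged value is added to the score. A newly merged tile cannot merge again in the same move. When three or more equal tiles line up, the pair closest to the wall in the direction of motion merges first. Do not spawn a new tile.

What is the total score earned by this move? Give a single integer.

Answer: 16

Derivation:
Slide left:
row 0: [8, 0, 8, 4] -> [16, 4, 0, 0]  score +16 (running 16)
row 1: [32, 4, 0, 16] -> [32, 4, 16, 0]  score +0 (running 16)
row 2: [8, 32, 64, 2] -> [8, 32, 64, 2]  score +0 (running 16)
row 3: [2, 8, 64, 16] -> [2, 8, 64, 16]  score +0 (running 16)
Board after move:
16  4  0  0
32  4 16  0
 8 32 64  2
 2  8 64 16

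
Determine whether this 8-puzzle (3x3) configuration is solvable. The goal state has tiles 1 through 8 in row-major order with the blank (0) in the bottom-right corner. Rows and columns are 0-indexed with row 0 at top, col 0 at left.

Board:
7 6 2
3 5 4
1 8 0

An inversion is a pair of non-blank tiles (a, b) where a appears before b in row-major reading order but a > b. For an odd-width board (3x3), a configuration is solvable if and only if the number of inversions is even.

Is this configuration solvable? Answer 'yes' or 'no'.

Answer: yes

Derivation:
Inversions (pairs i<j in row-major order where tile[i] > tile[j] > 0): 16
16 is even, so the puzzle is solvable.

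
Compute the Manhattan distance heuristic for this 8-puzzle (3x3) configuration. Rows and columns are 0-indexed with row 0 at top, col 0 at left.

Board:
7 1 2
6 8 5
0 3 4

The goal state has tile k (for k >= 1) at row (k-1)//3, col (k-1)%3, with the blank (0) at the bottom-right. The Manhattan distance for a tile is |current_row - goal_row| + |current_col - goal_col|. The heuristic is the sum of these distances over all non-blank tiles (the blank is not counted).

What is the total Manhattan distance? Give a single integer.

Tile 7: at (0,0), goal (2,0), distance |0-2|+|0-0| = 2
Tile 1: at (0,1), goal (0,0), distance |0-0|+|1-0| = 1
Tile 2: at (0,2), goal (0,1), distance |0-0|+|2-1| = 1
Tile 6: at (1,0), goal (1,2), distance |1-1|+|0-2| = 2
Tile 8: at (1,1), goal (2,1), distance |1-2|+|1-1| = 1
Tile 5: at (1,2), goal (1,1), distance |1-1|+|2-1| = 1
Tile 3: at (2,1), goal (0,2), distance |2-0|+|1-2| = 3
Tile 4: at (2,2), goal (1,0), distance |2-1|+|2-0| = 3
Sum: 2 + 1 + 1 + 2 + 1 + 1 + 3 + 3 = 14

Answer: 14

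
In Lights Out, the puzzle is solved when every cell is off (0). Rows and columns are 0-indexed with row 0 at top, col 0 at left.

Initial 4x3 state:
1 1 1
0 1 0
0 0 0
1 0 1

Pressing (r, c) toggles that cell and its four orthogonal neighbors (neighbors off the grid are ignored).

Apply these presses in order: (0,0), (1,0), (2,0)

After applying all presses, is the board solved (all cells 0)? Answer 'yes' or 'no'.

After press 1 at (0,0):
0 0 1
1 1 0
0 0 0
1 0 1

After press 2 at (1,0):
1 0 1
0 0 0
1 0 0
1 0 1

After press 3 at (2,0):
1 0 1
1 0 0
0 1 0
0 0 1

Lights still on: 5

Answer: no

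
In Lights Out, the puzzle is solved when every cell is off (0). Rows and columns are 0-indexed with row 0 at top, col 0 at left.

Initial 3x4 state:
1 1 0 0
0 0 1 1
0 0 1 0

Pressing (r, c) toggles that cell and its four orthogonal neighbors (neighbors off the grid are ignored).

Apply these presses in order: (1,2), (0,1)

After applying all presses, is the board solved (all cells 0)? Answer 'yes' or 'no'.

Answer: yes

Derivation:
After press 1 at (1,2):
1 1 1 0
0 1 0 0
0 0 0 0

After press 2 at (0,1):
0 0 0 0
0 0 0 0
0 0 0 0

Lights still on: 0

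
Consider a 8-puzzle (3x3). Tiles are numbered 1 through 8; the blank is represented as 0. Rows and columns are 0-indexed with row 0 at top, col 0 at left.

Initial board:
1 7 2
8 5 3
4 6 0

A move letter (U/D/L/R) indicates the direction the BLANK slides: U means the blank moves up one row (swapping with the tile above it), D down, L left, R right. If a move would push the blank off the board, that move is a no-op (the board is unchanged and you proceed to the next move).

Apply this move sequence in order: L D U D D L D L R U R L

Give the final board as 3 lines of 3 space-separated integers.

Answer: 1 7 2
8 0 3
4 5 6

Derivation:
After move 1 (L):
1 7 2
8 5 3
4 0 6

After move 2 (D):
1 7 2
8 5 3
4 0 6

After move 3 (U):
1 7 2
8 0 3
4 5 6

After move 4 (D):
1 7 2
8 5 3
4 0 6

After move 5 (D):
1 7 2
8 5 3
4 0 6

After move 6 (L):
1 7 2
8 5 3
0 4 6

After move 7 (D):
1 7 2
8 5 3
0 4 6

After move 8 (L):
1 7 2
8 5 3
0 4 6

After move 9 (R):
1 7 2
8 5 3
4 0 6

After move 10 (U):
1 7 2
8 0 3
4 5 6

After move 11 (R):
1 7 2
8 3 0
4 5 6

After move 12 (L):
1 7 2
8 0 3
4 5 6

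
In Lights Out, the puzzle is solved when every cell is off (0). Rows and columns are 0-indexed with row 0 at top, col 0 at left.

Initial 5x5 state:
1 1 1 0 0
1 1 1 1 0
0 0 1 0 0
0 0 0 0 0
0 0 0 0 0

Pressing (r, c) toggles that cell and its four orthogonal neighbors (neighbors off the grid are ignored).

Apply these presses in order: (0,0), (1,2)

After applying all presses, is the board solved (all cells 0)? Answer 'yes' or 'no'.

Answer: yes

Derivation:
After press 1 at (0,0):
0 0 1 0 0
0 1 1 1 0
0 0 1 0 0
0 0 0 0 0
0 0 0 0 0

After press 2 at (1,2):
0 0 0 0 0
0 0 0 0 0
0 0 0 0 0
0 0 0 0 0
0 0 0 0 0

Lights still on: 0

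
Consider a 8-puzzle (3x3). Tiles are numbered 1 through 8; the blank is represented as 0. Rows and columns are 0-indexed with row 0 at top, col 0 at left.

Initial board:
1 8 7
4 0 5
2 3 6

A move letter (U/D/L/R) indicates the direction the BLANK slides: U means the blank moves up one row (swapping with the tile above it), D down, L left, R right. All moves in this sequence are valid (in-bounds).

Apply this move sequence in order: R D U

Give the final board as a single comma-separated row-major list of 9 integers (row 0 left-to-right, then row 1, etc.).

Answer: 1, 8, 7, 4, 5, 0, 2, 3, 6

Derivation:
After move 1 (R):
1 8 7
4 5 0
2 3 6

After move 2 (D):
1 8 7
4 5 6
2 3 0

After move 3 (U):
1 8 7
4 5 0
2 3 6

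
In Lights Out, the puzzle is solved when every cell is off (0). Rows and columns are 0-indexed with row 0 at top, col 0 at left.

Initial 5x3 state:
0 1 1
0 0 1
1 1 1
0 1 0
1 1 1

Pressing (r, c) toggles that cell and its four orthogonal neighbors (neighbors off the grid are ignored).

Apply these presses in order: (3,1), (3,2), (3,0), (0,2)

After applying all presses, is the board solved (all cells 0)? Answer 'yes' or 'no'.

Answer: yes

Derivation:
After press 1 at (3,1):
0 1 1
0 0 1
1 0 1
1 0 1
1 0 1

After press 2 at (3,2):
0 1 1
0 0 1
1 0 0
1 1 0
1 0 0

After press 3 at (3,0):
0 1 1
0 0 1
0 0 0
0 0 0
0 0 0

After press 4 at (0,2):
0 0 0
0 0 0
0 0 0
0 0 0
0 0 0

Lights still on: 0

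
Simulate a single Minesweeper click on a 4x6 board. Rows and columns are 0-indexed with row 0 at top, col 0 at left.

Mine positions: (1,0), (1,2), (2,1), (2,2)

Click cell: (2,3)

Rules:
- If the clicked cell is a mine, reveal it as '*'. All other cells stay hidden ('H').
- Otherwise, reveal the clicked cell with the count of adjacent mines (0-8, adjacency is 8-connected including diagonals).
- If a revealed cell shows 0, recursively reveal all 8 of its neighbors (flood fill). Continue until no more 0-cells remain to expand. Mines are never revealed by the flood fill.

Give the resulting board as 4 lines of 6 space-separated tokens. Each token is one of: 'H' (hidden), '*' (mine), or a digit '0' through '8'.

H H H H H H
H H H H H H
H H H 2 H H
H H H H H H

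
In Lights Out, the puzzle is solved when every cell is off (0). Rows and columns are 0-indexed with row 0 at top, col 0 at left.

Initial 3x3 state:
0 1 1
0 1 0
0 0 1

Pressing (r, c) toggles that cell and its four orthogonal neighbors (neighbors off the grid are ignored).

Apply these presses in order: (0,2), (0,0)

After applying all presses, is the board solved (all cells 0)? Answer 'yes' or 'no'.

After press 1 at (0,2):
0 0 0
0 1 1
0 0 1

After press 2 at (0,0):
1 1 0
1 1 1
0 0 1

Lights still on: 6

Answer: no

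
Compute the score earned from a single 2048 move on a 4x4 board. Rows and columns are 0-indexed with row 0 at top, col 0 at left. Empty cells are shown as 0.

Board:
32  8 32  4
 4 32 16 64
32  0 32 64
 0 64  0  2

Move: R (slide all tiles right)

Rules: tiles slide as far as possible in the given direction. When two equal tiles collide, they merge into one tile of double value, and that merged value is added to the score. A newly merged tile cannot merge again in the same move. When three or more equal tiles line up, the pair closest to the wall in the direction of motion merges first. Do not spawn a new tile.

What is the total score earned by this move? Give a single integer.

Slide right:
row 0: [32, 8, 32, 4] -> [32, 8, 32, 4]  score +0 (running 0)
row 1: [4, 32, 16, 64] -> [4, 32, 16, 64]  score +0 (running 0)
row 2: [32, 0, 32, 64] -> [0, 0, 64, 64]  score +64 (running 64)
row 3: [0, 64, 0, 2] -> [0, 0, 64, 2]  score +0 (running 64)
Board after move:
32  8 32  4
 4 32 16 64
 0  0 64 64
 0  0 64  2

Answer: 64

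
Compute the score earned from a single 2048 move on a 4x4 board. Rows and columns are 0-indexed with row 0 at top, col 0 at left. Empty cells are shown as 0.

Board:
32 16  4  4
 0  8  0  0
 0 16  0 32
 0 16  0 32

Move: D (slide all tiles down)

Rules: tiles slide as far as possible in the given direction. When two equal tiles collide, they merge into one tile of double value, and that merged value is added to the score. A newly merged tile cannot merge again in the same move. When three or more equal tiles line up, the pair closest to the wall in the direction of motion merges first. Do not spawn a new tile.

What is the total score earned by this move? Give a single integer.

Answer: 96

Derivation:
Slide down:
col 0: [32, 0, 0, 0] -> [0, 0, 0, 32]  score +0 (running 0)
col 1: [16, 8, 16, 16] -> [0, 16, 8, 32]  score +32 (running 32)
col 2: [4, 0, 0, 0] -> [0, 0, 0, 4]  score +0 (running 32)
col 3: [4, 0, 32, 32] -> [0, 0, 4, 64]  score +64 (running 96)
Board after move:
 0  0  0  0
 0 16  0  0
 0  8  0  4
32 32  4 64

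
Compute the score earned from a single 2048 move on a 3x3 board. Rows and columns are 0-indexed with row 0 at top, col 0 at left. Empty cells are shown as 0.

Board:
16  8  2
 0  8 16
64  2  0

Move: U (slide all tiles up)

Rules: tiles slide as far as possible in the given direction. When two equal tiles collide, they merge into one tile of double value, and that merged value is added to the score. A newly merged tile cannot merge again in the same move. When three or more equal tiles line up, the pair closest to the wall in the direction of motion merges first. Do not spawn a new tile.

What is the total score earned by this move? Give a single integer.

Slide up:
col 0: [16, 0, 64] -> [16, 64, 0]  score +0 (running 0)
col 1: [8, 8, 2] -> [16, 2, 0]  score +16 (running 16)
col 2: [2, 16, 0] -> [2, 16, 0]  score +0 (running 16)
Board after move:
16 16  2
64  2 16
 0  0  0

Answer: 16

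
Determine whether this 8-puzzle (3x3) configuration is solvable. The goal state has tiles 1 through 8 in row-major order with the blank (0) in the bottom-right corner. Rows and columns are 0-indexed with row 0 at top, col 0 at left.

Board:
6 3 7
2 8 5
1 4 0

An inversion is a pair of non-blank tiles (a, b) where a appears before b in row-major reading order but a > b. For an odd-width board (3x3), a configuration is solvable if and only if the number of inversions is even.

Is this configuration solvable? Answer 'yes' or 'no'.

Answer: no

Derivation:
Inversions (pairs i<j in row-major order where tile[i] > tile[j] > 0): 17
17 is odd, so the puzzle is not solvable.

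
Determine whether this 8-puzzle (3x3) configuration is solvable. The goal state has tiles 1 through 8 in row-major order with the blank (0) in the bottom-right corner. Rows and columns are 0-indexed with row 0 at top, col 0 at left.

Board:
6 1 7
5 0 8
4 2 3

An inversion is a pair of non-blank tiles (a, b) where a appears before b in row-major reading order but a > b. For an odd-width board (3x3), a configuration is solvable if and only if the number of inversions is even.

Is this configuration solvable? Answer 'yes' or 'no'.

Answer: no

Derivation:
Inversions (pairs i<j in row-major order where tile[i] > tile[j] > 0): 17
17 is odd, so the puzzle is not solvable.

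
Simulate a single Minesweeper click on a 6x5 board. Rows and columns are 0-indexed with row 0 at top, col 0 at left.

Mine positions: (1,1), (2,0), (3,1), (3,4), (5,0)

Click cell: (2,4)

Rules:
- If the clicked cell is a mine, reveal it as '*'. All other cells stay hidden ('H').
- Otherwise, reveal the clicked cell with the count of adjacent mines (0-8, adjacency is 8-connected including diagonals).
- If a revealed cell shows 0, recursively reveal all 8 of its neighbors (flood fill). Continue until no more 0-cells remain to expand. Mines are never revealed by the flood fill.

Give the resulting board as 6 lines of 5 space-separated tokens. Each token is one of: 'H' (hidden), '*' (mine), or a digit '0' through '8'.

H H H H H
H H H H H
H H H H 1
H H H H H
H H H H H
H H H H H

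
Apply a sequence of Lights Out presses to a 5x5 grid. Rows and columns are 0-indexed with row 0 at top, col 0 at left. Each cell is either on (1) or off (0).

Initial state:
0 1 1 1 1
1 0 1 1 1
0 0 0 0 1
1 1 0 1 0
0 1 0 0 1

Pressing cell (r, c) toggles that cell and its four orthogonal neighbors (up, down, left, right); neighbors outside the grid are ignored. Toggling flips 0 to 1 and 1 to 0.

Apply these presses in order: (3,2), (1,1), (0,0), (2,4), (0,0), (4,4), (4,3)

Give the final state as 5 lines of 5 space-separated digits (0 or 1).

Answer: 0 0 1 1 1
0 1 0 1 0
0 1 1 1 0
1 0 1 1 0
0 1 0 0 1

Derivation:
After press 1 at (3,2):
0 1 1 1 1
1 0 1 1 1
0 0 1 0 1
1 0 1 0 0
0 1 1 0 1

After press 2 at (1,1):
0 0 1 1 1
0 1 0 1 1
0 1 1 0 1
1 0 1 0 0
0 1 1 0 1

After press 3 at (0,0):
1 1 1 1 1
1 1 0 1 1
0 1 1 0 1
1 0 1 0 0
0 1 1 0 1

After press 4 at (2,4):
1 1 1 1 1
1 1 0 1 0
0 1 1 1 0
1 0 1 0 1
0 1 1 0 1

After press 5 at (0,0):
0 0 1 1 1
0 1 0 1 0
0 1 1 1 0
1 0 1 0 1
0 1 1 0 1

After press 6 at (4,4):
0 0 1 1 1
0 1 0 1 0
0 1 1 1 0
1 0 1 0 0
0 1 1 1 0

After press 7 at (4,3):
0 0 1 1 1
0 1 0 1 0
0 1 1 1 0
1 0 1 1 0
0 1 0 0 1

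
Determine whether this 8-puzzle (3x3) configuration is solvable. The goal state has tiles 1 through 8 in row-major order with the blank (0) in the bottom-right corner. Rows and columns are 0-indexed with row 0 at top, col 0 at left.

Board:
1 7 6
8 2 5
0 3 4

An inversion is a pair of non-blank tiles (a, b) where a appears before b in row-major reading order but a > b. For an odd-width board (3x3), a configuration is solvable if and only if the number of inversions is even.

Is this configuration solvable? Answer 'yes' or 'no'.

Inversions (pairs i<j in row-major order where tile[i] > tile[j] > 0): 15
15 is odd, so the puzzle is not solvable.

Answer: no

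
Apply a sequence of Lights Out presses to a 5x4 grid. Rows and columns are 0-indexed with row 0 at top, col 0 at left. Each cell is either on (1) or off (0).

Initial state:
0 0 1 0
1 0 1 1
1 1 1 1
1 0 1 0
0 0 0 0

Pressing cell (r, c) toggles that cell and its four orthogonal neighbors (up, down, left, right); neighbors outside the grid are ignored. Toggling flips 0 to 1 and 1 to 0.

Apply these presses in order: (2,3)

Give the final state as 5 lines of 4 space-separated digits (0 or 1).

After press 1 at (2,3):
0 0 1 0
1 0 1 0
1 1 0 0
1 0 1 1
0 0 0 0

Answer: 0 0 1 0
1 0 1 0
1 1 0 0
1 0 1 1
0 0 0 0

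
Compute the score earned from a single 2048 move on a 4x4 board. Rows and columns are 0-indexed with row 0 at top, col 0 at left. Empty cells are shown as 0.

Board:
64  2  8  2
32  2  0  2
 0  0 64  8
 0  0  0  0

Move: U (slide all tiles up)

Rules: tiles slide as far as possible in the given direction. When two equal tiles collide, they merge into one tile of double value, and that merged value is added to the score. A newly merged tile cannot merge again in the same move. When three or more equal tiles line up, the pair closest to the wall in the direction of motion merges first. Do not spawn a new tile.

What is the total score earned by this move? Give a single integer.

Answer: 8

Derivation:
Slide up:
col 0: [64, 32, 0, 0] -> [64, 32, 0, 0]  score +0 (running 0)
col 1: [2, 2, 0, 0] -> [4, 0, 0, 0]  score +4 (running 4)
col 2: [8, 0, 64, 0] -> [8, 64, 0, 0]  score +0 (running 4)
col 3: [2, 2, 8, 0] -> [4, 8, 0, 0]  score +4 (running 8)
Board after move:
64  4  8  4
32  0 64  8
 0  0  0  0
 0  0  0  0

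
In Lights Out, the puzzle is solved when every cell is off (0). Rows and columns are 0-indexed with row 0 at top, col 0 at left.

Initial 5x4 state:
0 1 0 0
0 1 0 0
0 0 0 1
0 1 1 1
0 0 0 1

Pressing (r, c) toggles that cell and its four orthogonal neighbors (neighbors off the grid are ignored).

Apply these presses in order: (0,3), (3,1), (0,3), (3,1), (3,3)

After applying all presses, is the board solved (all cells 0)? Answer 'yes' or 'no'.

After press 1 at (0,3):
0 1 1 1
0 1 0 1
0 0 0 1
0 1 1 1
0 0 0 1

After press 2 at (3,1):
0 1 1 1
0 1 0 1
0 1 0 1
1 0 0 1
0 1 0 1

After press 3 at (0,3):
0 1 0 0
0 1 0 0
0 1 0 1
1 0 0 1
0 1 0 1

After press 4 at (3,1):
0 1 0 0
0 1 0 0
0 0 0 1
0 1 1 1
0 0 0 1

After press 5 at (3,3):
0 1 0 0
0 1 0 0
0 0 0 0
0 1 0 0
0 0 0 0

Lights still on: 3

Answer: no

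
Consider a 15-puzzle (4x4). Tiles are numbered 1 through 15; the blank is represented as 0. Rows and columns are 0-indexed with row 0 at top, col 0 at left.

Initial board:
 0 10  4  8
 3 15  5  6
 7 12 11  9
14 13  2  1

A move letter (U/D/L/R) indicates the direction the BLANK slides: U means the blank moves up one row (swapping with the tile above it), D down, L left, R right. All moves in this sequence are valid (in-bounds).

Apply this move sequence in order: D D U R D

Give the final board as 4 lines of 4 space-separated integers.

Answer:  3 10  4  8
15 12  5  6
 7  0 11  9
14 13  2  1

Derivation:
After move 1 (D):
 3 10  4  8
 0 15  5  6
 7 12 11  9
14 13  2  1

After move 2 (D):
 3 10  4  8
 7 15  5  6
 0 12 11  9
14 13  2  1

After move 3 (U):
 3 10  4  8
 0 15  5  6
 7 12 11  9
14 13  2  1

After move 4 (R):
 3 10  4  8
15  0  5  6
 7 12 11  9
14 13  2  1

After move 5 (D):
 3 10  4  8
15 12  5  6
 7  0 11  9
14 13  2  1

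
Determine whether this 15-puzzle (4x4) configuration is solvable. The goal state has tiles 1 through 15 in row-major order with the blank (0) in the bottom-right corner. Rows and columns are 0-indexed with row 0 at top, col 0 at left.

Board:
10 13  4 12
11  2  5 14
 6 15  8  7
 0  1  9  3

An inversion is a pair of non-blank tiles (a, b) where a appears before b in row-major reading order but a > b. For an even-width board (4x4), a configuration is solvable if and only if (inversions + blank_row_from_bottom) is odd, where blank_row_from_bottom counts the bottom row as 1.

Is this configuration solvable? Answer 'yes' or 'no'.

Inversions: 62
Blank is in row 3 (0-indexed from top), which is row 1 counting from the bottom (bottom = 1).
62 + 1 = 63, which is odd, so the puzzle is solvable.

Answer: yes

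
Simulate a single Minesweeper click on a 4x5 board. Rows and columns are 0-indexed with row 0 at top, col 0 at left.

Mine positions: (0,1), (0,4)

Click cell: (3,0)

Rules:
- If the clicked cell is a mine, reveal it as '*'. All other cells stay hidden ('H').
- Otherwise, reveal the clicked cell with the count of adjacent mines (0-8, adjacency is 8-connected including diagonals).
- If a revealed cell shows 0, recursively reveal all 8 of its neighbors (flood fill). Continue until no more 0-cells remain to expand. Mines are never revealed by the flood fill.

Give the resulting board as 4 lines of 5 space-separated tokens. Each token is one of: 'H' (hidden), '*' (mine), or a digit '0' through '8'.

H H H H H
1 1 1 1 1
0 0 0 0 0
0 0 0 0 0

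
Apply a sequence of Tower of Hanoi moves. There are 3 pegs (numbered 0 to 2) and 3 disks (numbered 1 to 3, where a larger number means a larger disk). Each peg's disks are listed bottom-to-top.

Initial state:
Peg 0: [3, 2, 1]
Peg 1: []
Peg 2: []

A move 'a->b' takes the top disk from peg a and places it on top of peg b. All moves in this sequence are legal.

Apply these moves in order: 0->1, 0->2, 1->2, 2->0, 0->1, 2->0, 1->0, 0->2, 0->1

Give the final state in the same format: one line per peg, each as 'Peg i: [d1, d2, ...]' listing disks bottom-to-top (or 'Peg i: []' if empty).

After move 1 (0->1):
Peg 0: [3, 2]
Peg 1: [1]
Peg 2: []

After move 2 (0->2):
Peg 0: [3]
Peg 1: [1]
Peg 2: [2]

After move 3 (1->2):
Peg 0: [3]
Peg 1: []
Peg 2: [2, 1]

After move 4 (2->0):
Peg 0: [3, 1]
Peg 1: []
Peg 2: [2]

After move 5 (0->1):
Peg 0: [3]
Peg 1: [1]
Peg 2: [2]

After move 6 (2->0):
Peg 0: [3, 2]
Peg 1: [1]
Peg 2: []

After move 7 (1->0):
Peg 0: [3, 2, 1]
Peg 1: []
Peg 2: []

After move 8 (0->2):
Peg 0: [3, 2]
Peg 1: []
Peg 2: [1]

After move 9 (0->1):
Peg 0: [3]
Peg 1: [2]
Peg 2: [1]

Answer: Peg 0: [3]
Peg 1: [2]
Peg 2: [1]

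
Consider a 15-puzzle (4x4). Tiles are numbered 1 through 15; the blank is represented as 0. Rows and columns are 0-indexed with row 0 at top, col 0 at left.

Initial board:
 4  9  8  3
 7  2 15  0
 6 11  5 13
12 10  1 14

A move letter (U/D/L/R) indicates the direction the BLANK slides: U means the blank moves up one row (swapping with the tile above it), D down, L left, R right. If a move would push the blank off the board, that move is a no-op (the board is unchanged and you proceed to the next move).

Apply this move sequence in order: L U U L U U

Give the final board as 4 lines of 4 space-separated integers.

Answer:  4  0  9  3
 7  2  8 15
 6 11  5 13
12 10  1 14

Derivation:
After move 1 (L):
 4  9  8  3
 7  2  0 15
 6 11  5 13
12 10  1 14

After move 2 (U):
 4  9  0  3
 7  2  8 15
 6 11  5 13
12 10  1 14

After move 3 (U):
 4  9  0  3
 7  2  8 15
 6 11  5 13
12 10  1 14

After move 4 (L):
 4  0  9  3
 7  2  8 15
 6 11  5 13
12 10  1 14

After move 5 (U):
 4  0  9  3
 7  2  8 15
 6 11  5 13
12 10  1 14

After move 6 (U):
 4  0  9  3
 7  2  8 15
 6 11  5 13
12 10  1 14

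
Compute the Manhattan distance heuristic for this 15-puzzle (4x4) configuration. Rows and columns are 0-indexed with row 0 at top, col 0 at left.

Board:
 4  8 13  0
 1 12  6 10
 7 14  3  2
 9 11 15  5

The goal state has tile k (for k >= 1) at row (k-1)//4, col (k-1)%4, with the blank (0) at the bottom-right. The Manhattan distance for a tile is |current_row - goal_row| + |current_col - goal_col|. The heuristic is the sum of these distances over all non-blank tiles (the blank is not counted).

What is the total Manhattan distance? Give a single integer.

Answer: 37

Derivation:
Tile 4: at (0,0), goal (0,3), distance |0-0|+|0-3| = 3
Tile 8: at (0,1), goal (1,3), distance |0-1|+|1-3| = 3
Tile 13: at (0,2), goal (3,0), distance |0-3|+|2-0| = 5
Tile 1: at (1,0), goal (0,0), distance |1-0|+|0-0| = 1
Tile 12: at (1,1), goal (2,3), distance |1-2|+|1-3| = 3
Tile 6: at (1,2), goal (1,1), distance |1-1|+|2-1| = 1
Tile 10: at (1,3), goal (2,1), distance |1-2|+|3-1| = 3
Tile 7: at (2,0), goal (1,2), distance |2-1|+|0-2| = 3
Tile 14: at (2,1), goal (3,1), distance |2-3|+|1-1| = 1
Tile 3: at (2,2), goal (0,2), distance |2-0|+|2-2| = 2
Tile 2: at (2,3), goal (0,1), distance |2-0|+|3-1| = 4
Tile 9: at (3,0), goal (2,0), distance |3-2|+|0-0| = 1
Tile 11: at (3,1), goal (2,2), distance |3-2|+|1-2| = 2
Tile 15: at (3,2), goal (3,2), distance |3-3|+|2-2| = 0
Tile 5: at (3,3), goal (1,0), distance |3-1|+|3-0| = 5
Sum: 3 + 3 + 5 + 1 + 3 + 1 + 3 + 3 + 1 + 2 + 4 + 1 + 2 + 0 + 5 = 37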